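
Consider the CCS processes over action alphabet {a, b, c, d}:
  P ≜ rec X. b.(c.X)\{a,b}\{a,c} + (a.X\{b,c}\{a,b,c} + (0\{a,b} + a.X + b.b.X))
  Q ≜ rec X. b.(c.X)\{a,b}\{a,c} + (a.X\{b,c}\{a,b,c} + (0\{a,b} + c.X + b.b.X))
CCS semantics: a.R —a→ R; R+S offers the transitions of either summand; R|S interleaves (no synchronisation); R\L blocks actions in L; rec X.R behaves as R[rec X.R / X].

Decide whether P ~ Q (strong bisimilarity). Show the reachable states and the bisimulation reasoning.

P ≁ Q

Reachable graph of P (4 states):
  p0 = rec X. b.(c.X)\{a,b}\{a,c} + (a.X\{b,c}\{a,b,c} + (0\{a,b} + a.X + b.b.X)) → =a=> p0, =a=> p1, =b=> p2, =b=> p3
  p1 = (rec X. b.(c.X)\{a,b}\{a,c} + (a.X\{b,c}\{a,b,c} + (0\{a,b} + a.X + b.b.X)))\{b,c}\{a,b,c} → ·
  p2 = (c.(rec X. b.(c.X)\{a,b}\{a,c} + (a.X\{b,c}\{a,b,c} + (0\{a,b} + a.X + b.b.X))))\{a,b}\{a,c} → ·
  p3 = b.(rec X. b.(c.X)\{a,b}\{a,c} + (a.X\{b,c}\{a,b,c} + (0\{a,b} + a.X + b.b.X))) → =b=> p0
Reachable graph of Q (4 states):
  q0 = rec X. b.(c.X)\{a,b}\{a,c} + (a.X\{b,c}\{a,b,c} + (0\{a,b} + c.X + b.b.X)) → =a=> q1, =b=> q2, =b=> q3, =c=> q0
  q1 = (rec X. b.(c.X)\{a,b}\{a,c} + (a.X\{b,c}\{a,b,c} + (0\{a,b} + c.X + b.b.X)))\{b,c}\{a,b,c} → ·
  q2 = (c.(rec X. b.(c.X)\{a,b}\{a,c} + (a.X\{b,c}\{a,b,c} + (0\{a,b} + c.X + b.b.X))))\{a,b}\{a,c} → ·
  q3 = b.(rec X. b.(c.X)\{a,b}\{a,c} + (a.X\{b,c}\{a,b,c} + (0\{a,b} + c.X + b.b.X))) → =b=> q0
Partition-refinement fixed point:
  B0 = {p0}
  B1 = {p3}
  B2 = {p1, p2, q1, q2}
  B3 = {q0}
  B4 = {q3}
p0 ∈ B0, q0 ∈ B3 → different blocks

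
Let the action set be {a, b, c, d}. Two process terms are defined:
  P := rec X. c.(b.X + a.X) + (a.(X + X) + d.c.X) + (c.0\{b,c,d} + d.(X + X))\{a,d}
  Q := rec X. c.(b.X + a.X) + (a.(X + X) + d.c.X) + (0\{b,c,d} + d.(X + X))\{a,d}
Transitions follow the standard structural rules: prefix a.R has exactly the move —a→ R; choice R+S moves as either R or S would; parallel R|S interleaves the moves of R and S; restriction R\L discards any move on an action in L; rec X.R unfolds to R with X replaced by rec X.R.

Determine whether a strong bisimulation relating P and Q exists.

NO

Reachable graph of P (5 states):
  s0 = rec X. c.(b.X + a.X) + (a.(X + X) + d.c.X) + (c.0\{b,c,d} + d.(X + X))\{a,d} ⊢ -a-> s1, -c-> s2, -c-> s3, -d-> s4
  s1 = (rec X. c.(b.X + a.X) + (a.(X + X) + d.c.X) + (c.0\{b,c,d} + d.(X + X))\{a,d}) + (rec X. c.(b.X + a.X) + (a.(X + X) + d.c.X) + (c.0\{b,c,d} + d.(X + X))\{a,d}) ⊢ -a-> s1, -c-> s2, -c-> s3, -d-> s4
  s2 = 0\{b,c,d}\{a,d} ⊢ ·
  s3 = b.(rec X. c.(b.X + a.X) + (a.(X + X) + d.c.X) + (c.0\{b,c,d} + d.(X + X))\{a,d}) + a.(rec X. c.(b.X + a.X) + (a.(X + X) + d.c.X) + (c.0\{b,c,d} + d.(X + X))\{a,d}) ⊢ -a-> s0, -b-> s0
  s4 = c.(rec X. c.(b.X + a.X) + (a.(X + X) + d.c.X) + (c.0\{b,c,d} + d.(X + X))\{a,d}) ⊢ -c-> s0
Reachable graph of Q (4 states):
  t0 = rec X. c.(b.X + a.X) + (a.(X + X) + d.c.X) + (0\{b,c,d} + d.(X + X))\{a,d} ⊢ -a-> t1, -c-> t2, -d-> t3
  t1 = (rec X. c.(b.X + a.X) + (a.(X + X) + d.c.X) + (0\{b,c,d} + d.(X + X))\{a,d}) + (rec X. c.(b.X + a.X) + (a.(X + X) + d.c.X) + (0\{b,c,d} + d.(X + X))\{a,d}) ⊢ -a-> t1, -c-> t2, -d-> t3
  t2 = b.(rec X. c.(b.X + a.X) + (a.(X + X) + d.c.X) + (0\{b,c,d} + d.(X + X))\{a,d}) + a.(rec X. c.(b.X + a.X) + (a.(X + X) + d.c.X) + (0\{b,c,d} + d.(X + X))\{a,d}) ⊢ -a-> t0, -b-> t0
  t3 = c.(rec X. c.(b.X + a.X) + (a.(X + X) + d.c.X) + (0\{b,c,d} + d.(X + X))\{a,d}) ⊢ -c-> t0
Partition-refinement fixed point:
  B0 = {s0, s1}
  B1 = {s4}
  B2 = {s2}
  B3 = {s3}
  B4 = {t0, t1}
  B5 = {t3}
  B6 = {t2}
s0 ∈ B0, t0 ∈ B4 → different blocks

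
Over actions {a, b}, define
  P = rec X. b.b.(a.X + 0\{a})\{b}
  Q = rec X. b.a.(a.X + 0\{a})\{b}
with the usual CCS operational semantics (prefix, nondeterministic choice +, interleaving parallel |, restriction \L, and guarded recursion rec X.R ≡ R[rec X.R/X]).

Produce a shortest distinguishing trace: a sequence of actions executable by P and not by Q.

bb

P's transition system — 4 states:
  s0 = rec X. b.b.(a.X + 0\{a})\{b} ⊢ =b=> s1
  s1 = b.(a.(rec X. b.b.(a.X + 0\{a})\{b}) + 0\{a})\{b} ⊢ =b=> s2
  s2 = (a.(rec X. b.b.(a.X + 0\{a})\{b}) + 0\{a})\{b} ⊢ =a=> s3
  s3 = (rec X. b.b.(a.X + 0\{a})\{b})\{b} ⊢ stopped
Q's transition system — 4 states:
  t0 = rec X. b.a.(a.X + 0\{a})\{b} ⊢ =b=> t1
  t1 = a.(a.(rec X. b.a.(a.X + 0\{a})\{b}) + 0\{a})\{b} ⊢ =a=> t2
  t2 = (a.(rec X. b.a.(a.X + 0\{a})\{b}) + 0\{a})\{b} ⊢ =a=> t3
  t3 = (rec X. b.a.(a.X + 0\{a})\{b})\{b} ⊢ stopped
Trace ⟨bb⟩ through P, begin at {s0}:
  [1] b ⇒ {s1}
  [2] b ⇒ {s2}
  ✓ P
Trace ⟨bb⟩ through Q, begin at {t0}:
  [1] b ⇒ {t1}
  [2] b ⇒ ∅  — Q cannot continue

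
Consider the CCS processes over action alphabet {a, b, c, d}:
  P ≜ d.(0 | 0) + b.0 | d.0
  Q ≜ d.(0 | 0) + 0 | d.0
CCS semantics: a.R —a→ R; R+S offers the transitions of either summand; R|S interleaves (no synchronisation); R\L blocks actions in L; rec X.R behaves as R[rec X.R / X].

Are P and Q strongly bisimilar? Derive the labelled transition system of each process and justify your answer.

LTS(P): 4 reachable states
  p0 = d.(0 | 0) + b.0 | d.0 ⊢ ··b··> p1, ··d··> p2, ··d··> p3
  p1 = 0 | d.0 ⊢ ··d··> p2
  p2 = 0 | 0 ⊢ (no moves)
  p3 = b.0 | 0 ⊢ ··b··> p2
LTS(Q): 2 reachable states
  q0 = d.(0 | 0) + 0 | d.0 ⊢ ··d··> q1
  q1 = 0 | 0 ⊢ (no moves)
Coarsest stable partition (strong bisimilarity classes):
  B0 = {p0}
  B1 = {p3}
  B2 = {p2, q1}
  B3 = {p1, q0}
p0 ∈ B0, q0 ∈ B3 → different blocks

NO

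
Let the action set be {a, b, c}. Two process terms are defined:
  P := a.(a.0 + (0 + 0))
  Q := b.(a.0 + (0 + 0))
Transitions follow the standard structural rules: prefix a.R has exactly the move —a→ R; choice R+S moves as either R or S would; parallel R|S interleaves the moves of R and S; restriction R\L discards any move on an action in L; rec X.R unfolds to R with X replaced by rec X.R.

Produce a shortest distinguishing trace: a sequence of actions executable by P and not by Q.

LTS(P): 3 reachable states
  u0 = a.(a.0 + (0 + 0)) → —a→ u1
  u1 = a.0 + (0 + 0) → —a→ u2
  u2 = 0 → ·
LTS(Q): 3 reachable states
  v0 = b.(a.0 + (0 + 0)) → —b→ v1
  v1 = a.0 + (0 + 0) → —a→ v2
  v2 = 0 → ·
Trace ⟨a⟩ through P, begin at {u0}:
  after a @ step 1: {u1}
  P completes σ.
Trace ⟨a⟩ through Q, begin at {v0}:
  after a @ step 1: ∅  — Q cannot continue

a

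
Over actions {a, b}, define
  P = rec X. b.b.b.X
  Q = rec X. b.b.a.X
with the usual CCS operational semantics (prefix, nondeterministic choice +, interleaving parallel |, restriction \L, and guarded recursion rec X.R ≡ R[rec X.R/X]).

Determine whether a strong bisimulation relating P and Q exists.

NO

LTS(P): 3 reachable states
  p0 = rec X. b.b.b.X | —b→ p1
  p1 = b.b.(rec X. b.b.b.X) | —b→ p2
  p2 = b.(rec X. b.b.b.X) | —b→ p0
LTS(Q): 3 reachable states
  q0 = rec X. b.b.a.X | —b→ q1
  q1 = b.a.(rec X. b.b.a.X) | —b→ q2
  q2 = a.(rec X. b.b.a.X) | —a→ q0
Coarsest stable partition (strong bisimilarity classes):
  B0 = {p0, p1, p2}
  B1 = {q0}
  B2 = {q1}
  B3 = {q2}
p0 ∈ B0, q0 ∈ B1 → different blocks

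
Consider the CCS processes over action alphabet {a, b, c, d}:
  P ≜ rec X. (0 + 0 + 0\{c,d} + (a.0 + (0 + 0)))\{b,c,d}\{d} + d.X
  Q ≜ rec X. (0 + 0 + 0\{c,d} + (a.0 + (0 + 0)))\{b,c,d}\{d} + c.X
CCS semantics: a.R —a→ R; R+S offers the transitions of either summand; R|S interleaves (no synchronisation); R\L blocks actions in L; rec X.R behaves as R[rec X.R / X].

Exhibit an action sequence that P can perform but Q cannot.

LTS(P): 2 reachable states
  p0 = rec X. (0 + 0 + 0\{c,d} + (a.0 + (0 + 0)))\{b,c,d}\{d} + d.X | ··a··> p1, ··d··> p0
  p1 = 0\{b,c,d}\{d} | ·
LTS(Q): 2 reachable states
  q0 = rec X. (0 + 0 + 0\{c,d} + (a.0 + (0 + 0)))\{b,c,d}\{d} + c.X | ··a··> q1, ··c··> q0
  q1 = 0\{b,c,d}\{d} | ·
Executing d from P (initial set {p0}):
  after d @ step 1: {p0}
  ✓ P
Executing d from Q (initial set {q0}):
  after d @ step 1: no successor for Q

d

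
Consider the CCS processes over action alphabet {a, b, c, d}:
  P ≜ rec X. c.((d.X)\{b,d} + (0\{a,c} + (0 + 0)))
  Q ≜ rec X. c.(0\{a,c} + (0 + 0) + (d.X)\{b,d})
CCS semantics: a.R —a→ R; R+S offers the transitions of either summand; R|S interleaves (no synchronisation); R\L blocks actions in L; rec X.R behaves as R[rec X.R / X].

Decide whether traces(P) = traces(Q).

Reachable graph of P (2 states):
  p0 = rec X. c.((d.X)\{b,d} + (0\{a,c} + (0 + 0))) | —c→ p1
  p1 = (d.(rec X. c.((d.X)\{b,d} + (0\{a,c} + (0 + 0)))))\{b,d} + (0\{a,c} + (0 + 0)) | stopped
Reachable graph of Q (2 states):
  q0 = rec X. c.(0\{a,c} + (0 + 0) + (d.X)\{b,d}) | —c→ q1
  q1 = 0\{a,c} + (0 + 0) + (d.(rec X. c.(0\{a,c} + (0 + 0) + (d.X)\{b,d})))\{b,d} | stopped
Partition-refinement fixed point:
  B0 = {p0, q0}
  B1 = {p1, q1}
p0 ∈ B0, q0 ∈ B0 → same block
Bisimilar ⇒ trace-equivalent.

trace-equivalent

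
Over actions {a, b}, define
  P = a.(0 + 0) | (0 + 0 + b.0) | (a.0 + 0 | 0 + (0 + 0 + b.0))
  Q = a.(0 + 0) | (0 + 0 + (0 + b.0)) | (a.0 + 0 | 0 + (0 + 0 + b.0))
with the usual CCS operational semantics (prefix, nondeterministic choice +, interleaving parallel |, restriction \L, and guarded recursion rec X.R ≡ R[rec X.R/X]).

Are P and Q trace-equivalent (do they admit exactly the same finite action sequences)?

traces(P) = traces(Q)

P's transition system — 8 states:
  u0 = a.(0 + 0) | (0 + 0 + b.0) | (a.0 + 0 | 0 + (0 + 0 + b.0)) | --a--▸ u1, --a--▸ u2, --b--▸ u2, --b--▸ u3
  u1 = (0 + 0) | (0 + 0 + b.0) | (a.0 + 0 | 0 + (0 + 0 + b.0)) | --a--▸ u4, --b--▸ u4, --b--▸ u5
  u2 = a.(0 + 0) | (0 + 0 + b.0) | 0 | --a--▸ u4, --b--▸ u6
  u3 = a.(0 + 0) | 0 | (a.0 + 0 | 0 + (0 + 0 + b.0)) | --a--▸ u5, --a--▸ u6, --b--▸ u6
  u4 = (0 + 0) | (0 + 0 + b.0) | 0 | --b--▸ u7
  u5 = (0 + 0) | 0 | (a.0 + 0 | 0 + (0 + 0 + b.0)) | --a--▸ u7, --b--▸ u7
  u6 = a.(0 + 0) | 0 | 0 | --a--▸ u7
  u7 = (0 + 0) | 0 | 0 | stopped
Q's transition system — 8 states:
  v0 = a.(0 + 0) | (0 + 0 + (0 + b.0)) | (a.0 + 0 | 0 + (0 + 0 + b.0)) | --a--▸ v1, --a--▸ v2, --b--▸ v2, --b--▸ v3
  v1 = (0 + 0) | (0 + 0 + (0 + b.0)) | (a.0 + 0 | 0 + (0 + 0 + b.0)) | --a--▸ v4, --b--▸ v4, --b--▸ v5
  v2 = a.(0 + 0) | (0 + 0 + (0 + b.0)) | 0 | --a--▸ v4, --b--▸ v6
  v3 = a.(0 + 0) | 0 | (a.0 + 0 | 0 + (0 + 0 + b.0)) | --a--▸ v5, --a--▸ v6, --b--▸ v6
  v4 = (0 + 0) | (0 + 0 + (0 + b.0)) | 0 | --b--▸ v7
  v5 = (0 + 0) | 0 | (a.0 + 0 | 0 + (0 + 0 + b.0)) | --a--▸ v7, --b--▸ v7
  v6 = a.(0 + 0) | 0 | 0 | --a--▸ v7
  v7 = (0 + 0) | 0 | 0 | stopped
Coarsest stable partition (strong bisimilarity classes):
  B0 = {u0, v0}
  B1 = {u3, v3}
  B2 = {u5, v5}
  B3 = {u7, v7}
  B4 = {u6, v6}
  B5 = {u2, v2}
  B6 = {u4, v4}
  B7 = {u1, v1}
u0 ∈ B0, v0 ∈ B0 → same block
Bisimilar ⇒ trace-equivalent.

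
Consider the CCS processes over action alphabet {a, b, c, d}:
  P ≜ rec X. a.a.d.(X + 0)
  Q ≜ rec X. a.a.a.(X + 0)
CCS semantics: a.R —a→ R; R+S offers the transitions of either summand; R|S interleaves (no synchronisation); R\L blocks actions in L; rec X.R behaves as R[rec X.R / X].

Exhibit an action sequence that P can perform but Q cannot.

Reachable graph of P (4 states):
  u0 = rec X. a.a.d.(X + 0) has moves --a--▸ u1
  u1 = a.d.((rec X. a.a.d.(X + 0)) + 0) has moves --a--▸ u2
  u2 = d.((rec X. a.a.d.(X + 0)) + 0) has moves --d--▸ u3
  u3 = (rec X. a.a.d.(X + 0)) + 0 has moves --a--▸ u1
Reachable graph of Q (4 states):
  v0 = rec X. a.a.a.(X + 0) has moves --a--▸ v1
  v1 = a.a.((rec X. a.a.a.(X + 0)) + 0) has moves --a--▸ v2
  v2 = a.((rec X. a.a.a.(X + 0)) + 0) has moves --a--▸ v3
  v3 = (rec X. a.a.a.(X + 0)) + 0 has moves --a--▸ v1
Run σ = ⟨aad⟩ on P: start {u0}
  after a @ step 1: {u1}
  after a @ step 2: {u2}
  after d @ step 3: {u3}
  P completes σ.
Run σ = ⟨aad⟩ on Q: start {v0}
  after a @ step 1: {v1}
  after a @ step 2: {v2}
  after d @ step 3: ∅ (Q stuck)

aad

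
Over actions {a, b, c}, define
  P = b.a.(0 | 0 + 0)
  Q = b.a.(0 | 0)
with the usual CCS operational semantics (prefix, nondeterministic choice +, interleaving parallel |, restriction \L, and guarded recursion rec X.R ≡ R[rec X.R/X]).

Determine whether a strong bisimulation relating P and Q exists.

Reachable graph of P (3 states):
  u0 = b.a.(0 | 0 + 0) → —b→ u1
  u1 = a.(0 | 0 + 0) → —a→ u2
  u2 = 0 | 0 + 0 → deadlocked
Reachable graph of Q (3 states):
  v0 = b.a.(0 | 0) → —b→ v1
  v1 = a.(0 | 0) → —a→ v2
  v2 = 0 | 0 → deadlocked
Coarsest stable partition (strong bisimilarity classes):
  B0 = {u0, v0}
  B1 = {u1, v1}
  B2 = {u2, v2}
u0 ∈ B0, v0 ∈ B0 → same block

P ~ Q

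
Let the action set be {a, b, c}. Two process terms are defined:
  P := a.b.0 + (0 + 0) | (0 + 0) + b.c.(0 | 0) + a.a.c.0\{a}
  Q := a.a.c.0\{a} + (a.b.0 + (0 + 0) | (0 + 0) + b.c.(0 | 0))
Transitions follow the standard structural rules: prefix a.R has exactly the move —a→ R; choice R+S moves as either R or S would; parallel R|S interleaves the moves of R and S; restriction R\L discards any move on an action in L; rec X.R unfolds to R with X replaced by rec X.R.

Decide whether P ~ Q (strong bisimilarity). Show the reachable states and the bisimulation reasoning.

P ~ Q

P's transition system — 8 states:
  s0 = a.b.0 + (0 + 0) | (0 + 0) + b.c.(0 | 0) + a.a.c.0\{a} → -a-> s1, -a-> s2, -b-> s3
  s1 = a.c.0\{a} → -a-> s4
  s2 = b.0 → -b-> s5
  s3 = c.(0 | 0) → -c-> s6
  s4 = c.0\{a} → -c-> s7
  s5 = 0 → ·
  s6 = 0 | 0 → ·
  s7 = 0\{a} → ·
Q's transition system — 8 states:
  t0 = a.a.c.0\{a} + (a.b.0 + (0 + 0) | (0 + 0) + b.c.(0 | 0)) → -a-> t1, -a-> t2, -b-> t3
  t1 = a.c.0\{a} → -a-> t4
  t2 = b.0 → -b-> t5
  t3 = c.(0 | 0) → -c-> t6
  t4 = c.0\{a} → -c-> t7
  t5 = 0 → ·
  t6 = 0 | 0 → ·
  t7 = 0\{a} → ·
Coarsest stable partition (strong bisimilarity classes):
  B0 = {s0, t0}
  B1 = {s2, t2}
  B2 = {s5, s6, s7, t5, t6, t7}
  B3 = {s1, t1}
  B4 = {s3, s4, t3, t4}
s0 ∈ B0, t0 ∈ B0 → same block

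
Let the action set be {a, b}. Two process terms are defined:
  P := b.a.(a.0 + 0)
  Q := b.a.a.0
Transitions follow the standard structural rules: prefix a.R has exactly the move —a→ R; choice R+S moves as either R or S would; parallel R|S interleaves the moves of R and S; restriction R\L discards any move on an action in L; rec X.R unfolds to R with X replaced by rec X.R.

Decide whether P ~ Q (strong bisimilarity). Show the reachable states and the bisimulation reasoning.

P's transition system — 4 states:
  m0 = b.a.(a.0 + 0) ⊢ ··b··> m1
  m1 = a.(a.0 + 0) ⊢ ··a··> m2
  m2 = a.0 + 0 ⊢ ··a··> m3
  m3 = 0 ⊢ stopped
Q's transition system — 4 states:
  n0 = b.a.a.0 ⊢ ··b··> n1
  n1 = a.a.0 ⊢ ··a··> n2
  n2 = a.0 ⊢ ··a··> n3
  n3 = 0 ⊢ stopped
Partition-refinement fixed point:
  B0 = {m0, n0}
  B1 = {m1, n1}
  B2 = {m2, n2}
  B3 = {m3, n3}
m0 ∈ B0, n0 ∈ B0 → same block

bisimilar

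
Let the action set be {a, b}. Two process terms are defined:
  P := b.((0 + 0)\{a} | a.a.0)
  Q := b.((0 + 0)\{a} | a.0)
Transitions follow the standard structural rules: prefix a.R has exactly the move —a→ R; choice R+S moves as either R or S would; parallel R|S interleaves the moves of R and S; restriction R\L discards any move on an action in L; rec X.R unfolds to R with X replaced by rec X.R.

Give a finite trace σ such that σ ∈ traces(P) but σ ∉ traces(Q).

Reachable graph of P (4 states):
  m0 = b.((0 + 0)\{a} | a.a.0) has moves --b--▸ m1
  m1 = (0 + 0)\{a} | a.a.0 has moves --a--▸ m2
  m2 = (0 + 0)\{a} | a.0 has moves --a--▸ m3
  m3 = (0 + 0)\{a} | 0 has moves stopped
Reachable graph of Q (3 states):
  n0 = b.((0 + 0)\{a} | a.0) has moves --b--▸ n1
  n1 = (0 + 0)\{a} | a.0 has moves --a--▸ n2
  n2 = (0 + 0)\{a} | 0 has moves stopped
Trace ⟨baa⟩ through P, begin at {m0}:
  step 1 (b): {m1}
  step 2 (a): {m2}
  step 3 (a): {m3}
  ✓ P
Trace ⟨baa⟩ through Q, begin at {n0}:
  step 1 (b): {n1}
  step 2 (a): {n2}
  step 3 (a): ∅ (Q stuck)

baa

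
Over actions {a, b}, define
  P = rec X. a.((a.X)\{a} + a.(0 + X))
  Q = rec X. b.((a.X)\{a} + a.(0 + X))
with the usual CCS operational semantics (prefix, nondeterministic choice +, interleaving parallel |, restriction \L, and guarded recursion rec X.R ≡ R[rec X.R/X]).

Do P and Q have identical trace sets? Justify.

NO — witness ⟨a⟩

LTS(P): 3 reachable states
  p0 = rec X. a.((a.X)\{a} + a.(0 + X)) | —a→ p1
  p1 = (a.(rec X. a.((a.X)\{a} + a.(0 + X))))\{a} + a.(0 + (rec X. a.((a.X)\{a} + a.(0 + X)))) | —a→ p2
  p2 = 0 + (rec X. a.((a.X)\{a} + a.(0 + X))) | —a→ p1
LTS(Q): 3 reachable states
  q0 = rec X. b.((a.X)\{a} + a.(0 + X)) | —b→ q1
  q1 = (a.(rec X. b.((a.X)\{a} + a.(0 + X))))\{a} + a.(0 + (rec X. b.((a.X)\{a} + a.(0 + X)))) | —a→ q2
  q2 = 0 + (rec X. b.((a.X)\{a} + a.(0 + X))) | —b→ q1
Trace ⟨a⟩ through P, begin at {p0}:
  [1] a ⇒ {p1}
  — P admits the full trace.
Trace ⟨a⟩ through Q, begin at {q0}:
  [1] a ⇒ ∅  — Q cannot continue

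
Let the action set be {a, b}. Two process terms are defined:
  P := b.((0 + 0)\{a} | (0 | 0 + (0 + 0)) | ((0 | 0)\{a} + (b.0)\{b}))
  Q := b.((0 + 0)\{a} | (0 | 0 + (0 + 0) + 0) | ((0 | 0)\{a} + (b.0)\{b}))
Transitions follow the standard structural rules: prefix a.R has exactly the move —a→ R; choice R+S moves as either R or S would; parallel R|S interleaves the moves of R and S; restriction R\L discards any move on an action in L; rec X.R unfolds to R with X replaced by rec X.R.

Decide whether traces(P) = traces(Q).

trace-equivalent

LTS(P): 2 reachable states
  s0 = b.((0 + 0)\{a} | (0 | 0 + (0 + 0)) | ((0 | 0)\{a} + (b.0)\{b})) | ··b··> s1
  s1 = (0 + 0)\{a} | (0 | 0 + (0 + 0)) | ((0 | 0)\{a} + (b.0)\{b}) | ∅
LTS(Q): 2 reachable states
  t0 = b.((0 + 0)\{a} | (0 | 0 + (0 + 0) + 0) | ((0 | 0)\{a} + (b.0)\{b})) | ··b··> t1
  t1 = (0 + 0)\{a} | (0 | 0 + (0 + 0) + 0) | ((0 | 0)\{a} + (b.0)\{b}) | ∅
Partition-refinement fixed point:
  B0 = {s0, t0}
  B1 = {s1, t1}
s0 ∈ B0, t0 ∈ B0 → same block
Bisimilar ⇒ trace-equivalent.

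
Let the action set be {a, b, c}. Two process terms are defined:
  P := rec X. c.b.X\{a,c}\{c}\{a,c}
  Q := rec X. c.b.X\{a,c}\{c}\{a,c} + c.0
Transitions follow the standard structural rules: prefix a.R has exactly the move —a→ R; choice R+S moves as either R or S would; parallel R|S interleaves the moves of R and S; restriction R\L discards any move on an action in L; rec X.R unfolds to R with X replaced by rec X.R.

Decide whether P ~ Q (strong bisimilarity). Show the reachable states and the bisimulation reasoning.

LTS(P): 3 reachable states
  m0 = rec X. c.b.X\{a,c}\{c}\{a,c} ⊢ —c→ m1
  m1 = b.(rec X. c.b.X\{a,c}\{c}\{a,c})\{a,c}\{c}\{a,c} ⊢ —b→ m2
  m2 = (rec X. c.b.X\{a,c}\{c}\{a,c})\{a,c}\{c}\{a,c} ⊢ ∅
LTS(Q): 4 reachable states
  n0 = rec X. c.b.X\{a,c}\{c}\{a,c} + c.0 ⊢ —c→ n1, —c→ n2
  n1 = 0 ⊢ ∅
  n2 = b.(rec X. c.b.X\{a,c}\{c}\{a,c} + c.0)\{a,c}\{c}\{a,c} ⊢ —b→ n3
  n3 = (rec X. c.b.X\{a,c}\{c}\{a,c} + c.0)\{a,c}\{c}\{a,c} ⊢ ∅
Partition-refinement fixed point:
  B0 = {m0}
  B1 = {m1, n2}
  B2 = {m2, n1, n3}
  B3 = {n0}
m0 ∈ B0, n0 ∈ B3 → different blocks

P ≁ Q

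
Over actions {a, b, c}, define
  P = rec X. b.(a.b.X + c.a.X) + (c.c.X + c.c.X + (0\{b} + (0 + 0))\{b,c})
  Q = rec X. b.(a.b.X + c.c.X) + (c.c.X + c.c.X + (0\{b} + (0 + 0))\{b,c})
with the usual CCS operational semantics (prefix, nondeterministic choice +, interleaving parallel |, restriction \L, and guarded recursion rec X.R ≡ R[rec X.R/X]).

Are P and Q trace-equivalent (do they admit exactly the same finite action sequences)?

P's transition system — 5 states:
  u0 = rec X. b.(a.b.X + c.a.X) + (c.c.X + c.c.X + (0\{b} + (0 + 0))\{b,c}) has moves =b=> u1, =c=> u2
  u1 = a.b.(rec X. b.(a.b.X + c.a.X) + (c.c.X + c.c.X + (0\{b} + (0 + 0))\{b,c})) + c.a.(rec X. b.(a.b.X + c.a.X) + (c.c.X + c.c.X + (0\{b} + (0 + 0))\{b,c})) has moves =a=> u3, =c=> u4
  u2 = c.(rec X. b.(a.b.X + c.a.X) + (c.c.X + c.c.X + (0\{b} + (0 + 0))\{b,c})) has moves =c=> u0
  u3 = b.(rec X. b.(a.b.X + c.a.X) + (c.c.X + c.c.X + (0\{b} + (0 + 0))\{b,c})) has moves =b=> u0
  u4 = a.(rec X. b.(a.b.X + c.a.X) + (c.c.X + c.c.X + (0\{b} + (0 + 0))\{b,c})) has moves =a=> u0
Q's transition system — 4 states:
  v0 = rec X. b.(a.b.X + c.c.X) + (c.c.X + c.c.X + (0\{b} + (0 + 0))\{b,c}) has moves =b=> v1, =c=> v2
  v1 = a.b.(rec X. b.(a.b.X + c.c.X) + (c.c.X + c.c.X + (0\{b} + (0 + 0))\{b,c})) + c.c.(rec X. b.(a.b.X + c.c.X) + (c.c.X + c.c.X + (0\{b} + (0 + 0))\{b,c})) has moves =a=> v3, =c=> v2
  v2 = c.(rec X. b.(a.b.X + c.c.X) + (c.c.X + c.c.X + (0\{b} + (0 + 0))\{b,c})) has moves =c=> v0
  v3 = b.(rec X. b.(a.b.X + c.c.X) + (c.c.X + c.c.X + (0\{b} + (0 + 0))\{b,c})) has moves =b=> v0
Trace ⟨bca⟩ through P, begin at {u0}:
  [1] b ⇒ {u1}
  [2] c ⇒ {u4}
  [3] a ⇒ {u0}
  P completes σ.
Trace ⟨bca⟩ through Q, begin at {v0}:
  [1] b ⇒ {v1}
  [2] c ⇒ {v2}
  [3] a ⇒ ∅  — Q cannot continue

traces(P) ≠ traces(Q) — witness ⟨bca⟩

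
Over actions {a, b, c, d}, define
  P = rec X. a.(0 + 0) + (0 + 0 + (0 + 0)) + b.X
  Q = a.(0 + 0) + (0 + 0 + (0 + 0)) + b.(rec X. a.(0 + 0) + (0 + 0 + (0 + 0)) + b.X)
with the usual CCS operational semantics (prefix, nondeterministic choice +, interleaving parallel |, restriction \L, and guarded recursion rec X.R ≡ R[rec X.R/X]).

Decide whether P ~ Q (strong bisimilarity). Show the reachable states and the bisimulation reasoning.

P ~ Q

Reachable graph of P (2 states):
  m0 = rec X. a.(0 + 0) + (0 + 0 + (0 + 0)) + b.X | ··a··> m1, ··b··> m0
  m1 = 0 + 0 | stopped
Reachable graph of Q (3 states):
  n0 = a.(0 + 0) + (0 + 0 + (0 + 0)) + b.(rec X. a.(0 + 0) + (0 + 0 + (0 + 0)) + b.X) | ··a··> n1, ··b··> n2
  n1 = 0 + 0 | stopped
  n2 = rec X. a.(0 + 0) + (0 + 0 + (0 + 0)) + b.X | ··a··> n1, ··b··> n2
Bisimilarity quotient blocks:
  B0 = {m0, n0, n2}
  B1 = {m1, n1}
m0 ∈ B0, n0 ∈ B0 → same block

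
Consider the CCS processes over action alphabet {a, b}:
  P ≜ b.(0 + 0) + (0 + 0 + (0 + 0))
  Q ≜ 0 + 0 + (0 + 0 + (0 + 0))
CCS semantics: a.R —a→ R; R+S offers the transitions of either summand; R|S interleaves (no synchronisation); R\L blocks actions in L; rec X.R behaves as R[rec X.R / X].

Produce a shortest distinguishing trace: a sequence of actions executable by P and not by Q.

b

Reachable graph of P (2 states):
  m0 = b.(0 + 0) + (0 + 0 + (0 + 0)) ⊢ —b→ m1
  m1 = 0 + 0 ⊢ ∅
Reachable graph of Q (1 states):
  n0 = 0 + 0 + (0 + 0 + (0 + 0)) ⊢ ∅
Trace ⟨b⟩ through P, begin at {m0}:
  [1] b ⇒ {m1}
  P completes σ.
Trace ⟨b⟩ through Q, begin at {n0}:
  [1] b ⇒ no successor for Q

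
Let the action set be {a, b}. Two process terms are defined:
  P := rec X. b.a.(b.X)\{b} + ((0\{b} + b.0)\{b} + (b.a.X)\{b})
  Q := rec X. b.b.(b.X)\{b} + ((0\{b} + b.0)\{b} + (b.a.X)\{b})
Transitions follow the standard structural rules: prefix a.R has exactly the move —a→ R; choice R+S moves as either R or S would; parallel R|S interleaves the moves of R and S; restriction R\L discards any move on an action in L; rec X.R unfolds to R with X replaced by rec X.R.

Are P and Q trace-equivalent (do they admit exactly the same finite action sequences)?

LTS(P): 3 reachable states
  m0 = rec X. b.a.(b.X)\{b} + ((0\{b} + b.0)\{b} + (b.a.X)\{b}) has moves ··b··> m1
  m1 = a.(b.(rec X. b.a.(b.X)\{b} + ((0\{b} + b.0)\{b} + (b.a.X)\{b})))\{b} has moves ··a··> m2
  m2 = (b.(rec X. b.a.(b.X)\{b} + ((0\{b} + b.0)\{b} + (b.a.X)\{b})))\{b} has moves stopped
LTS(Q): 3 reachable states
  n0 = rec X. b.b.(b.X)\{b} + ((0\{b} + b.0)\{b} + (b.a.X)\{b}) has moves ··b··> n1
  n1 = b.(b.(rec X. b.b.(b.X)\{b} + ((0\{b} + b.0)\{b} + (b.a.X)\{b})))\{b} has moves ··b··> n2
  n2 = (b.(rec X. b.b.(b.X)\{b} + ((0\{b} + b.0)\{b} + (b.a.X)\{b})))\{b} has moves stopped
Trace ⟨ba⟩ through P, begin at {m0}:
  [1] b ⇒ {m1}
  [2] a ⇒ {m2}
  — P admits the full trace.
Trace ⟨ba⟩ through Q, begin at {n0}:
  [1] b ⇒ {n1}
  [2] a ⇒ no successor for Q

trace-distinct — witness ⟨ba⟩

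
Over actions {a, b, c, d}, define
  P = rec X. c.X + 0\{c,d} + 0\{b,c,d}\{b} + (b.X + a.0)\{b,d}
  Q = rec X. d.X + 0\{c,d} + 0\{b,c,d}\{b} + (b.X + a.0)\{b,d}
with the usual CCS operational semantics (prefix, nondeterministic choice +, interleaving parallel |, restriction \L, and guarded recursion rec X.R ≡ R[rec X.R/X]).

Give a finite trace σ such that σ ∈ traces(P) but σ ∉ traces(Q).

c

LTS(P): 2 reachable states
  s0 = rec X. c.X + 0\{c,d} + 0\{b,c,d}\{b} + (b.X + a.0)\{b,d} :: ··a··> s1, ··c··> s0
  s1 = 0\{b,d} :: (no moves)
LTS(Q): 2 reachable states
  t0 = rec X. d.X + 0\{c,d} + 0\{b,c,d}\{b} + (b.X + a.0)\{b,d} :: ··a··> t1, ··d··> t0
  t1 = 0\{b,d} :: (no moves)
Executing c from P (initial set {s0}):
  step 1 (c): {s0}
  ✓ P
Executing c from Q (initial set {t0}):
  step 1 (c): ∅ (Q stuck)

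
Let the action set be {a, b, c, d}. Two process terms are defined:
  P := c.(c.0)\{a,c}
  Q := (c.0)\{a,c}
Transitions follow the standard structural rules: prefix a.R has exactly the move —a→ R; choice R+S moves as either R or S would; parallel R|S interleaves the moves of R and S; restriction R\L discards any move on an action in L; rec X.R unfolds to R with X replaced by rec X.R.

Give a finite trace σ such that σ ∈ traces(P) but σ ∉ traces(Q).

c

LTS(P): 2 reachable states
  u0 = c.(c.0)\{a,c} | -c-> u1
  u1 = (c.0)\{a,c} | (no moves)
LTS(Q): 1 reachable states
  v0 = (c.0)\{a,c} | (no moves)
Trace ⟨c⟩ through P, begin at {u0}:
  after c @ step 1: {u1}
  ✓ P
Trace ⟨c⟩ through Q, begin at {v0}:
  after c @ step 1: no successor for Q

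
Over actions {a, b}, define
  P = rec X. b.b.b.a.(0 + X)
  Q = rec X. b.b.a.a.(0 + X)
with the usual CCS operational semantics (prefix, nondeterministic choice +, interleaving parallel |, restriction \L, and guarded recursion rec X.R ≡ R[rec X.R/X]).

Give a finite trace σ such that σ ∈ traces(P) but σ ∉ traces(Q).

Reachable graph of P (5 states):
  s0 = rec X. b.b.b.a.(0 + X) :: =b=> s1
  s1 = b.b.a.(0 + (rec X. b.b.b.a.(0 + X))) :: =b=> s2
  s2 = b.a.(0 + (rec X. b.b.b.a.(0 + X))) :: =b=> s3
  s3 = a.(0 + (rec X. b.b.b.a.(0 + X))) :: =a=> s4
  s4 = 0 + (rec X. b.b.b.a.(0 + X)) :: =b=> s1
Reachable graph of Q (5 states):
  t0 = rec X. b.b.a.a.(0 + X) :: =b=> t1
  t1 = b.a.a.(0 + (rec X. b.b.a.a.(0 + X))) :: =b=> t2
  t2 = a.a.(0 + (rec X. b.b.a.a.(0 + X))) :: =a=> t3
  t3 = a.(0 + (rec X. b.b.a.a.(0 + X))) :: =a=> t4
  t4 = 0 + (rec X. b.b.a.a.(0 + X)) :: =b=> t1
Executing bbb from P (initial set {s0}):
  step 1 (b): {s1}
  step 2 (b): {s2}
  step 3 (b): {s3}
  — P admits the full trace.
Executing bbb from Q (initial set {t0}):
  step 1 (b): {t1}
  step 2 (b): {t2}
  step 3 (b): no successor for Q

bbb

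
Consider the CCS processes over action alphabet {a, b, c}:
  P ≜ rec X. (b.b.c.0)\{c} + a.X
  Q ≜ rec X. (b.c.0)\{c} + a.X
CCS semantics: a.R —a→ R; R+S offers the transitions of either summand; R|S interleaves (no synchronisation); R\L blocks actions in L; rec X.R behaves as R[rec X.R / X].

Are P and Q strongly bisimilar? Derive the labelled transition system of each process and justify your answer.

LTS(P): 3 reachable states
  s0 = rec X. (b.b.c.0)\{c} + a.X ⊢ —a→ s0, —b→ s1
  s1 = (b.c.0)\{c} ⊢ —b→ s2
  s2 = (c.0)\{c} ⊢ ·
LTS(Q): 2 reachable states
  t0 = rec X. (b.c.0)\{c} + a.X ⊢ —a→ t0, —b→ t1
  t1 = (c.0)\{c} ⊢ ·
Partition-refinement fixed point:
  B0 = {s0}
  B1 = {s1}
  B2 = {s2, t1}
  B3 = {t0}
s0 ∈ B0, t0 ∈ B3 → different blocks

not bisimilar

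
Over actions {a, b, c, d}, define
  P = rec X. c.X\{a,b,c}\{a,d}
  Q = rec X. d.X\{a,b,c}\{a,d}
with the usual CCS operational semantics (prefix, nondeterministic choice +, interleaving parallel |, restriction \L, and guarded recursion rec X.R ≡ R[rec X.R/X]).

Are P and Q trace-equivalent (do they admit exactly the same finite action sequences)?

Reachable graph of P (2 states):
  p0 = rec X. c.X\{a,b,c}\{a,d} ⊢ —c→ p1
  p1 = (rec X. c.X\{a,b,c}\{a,d})\{a,b,c}\{a,d} ⊢ stopped
Reachable graph of Q (2 states):
  q0 = rec X. d.X\{a,b,c}\{a,d} ⊢ —d→ q1
  q1 = (rec X. d.X\{a,b,c}\{a,d})\{a,b,c}\{a,d} ⊢ stopped
Executing c from P (initial set {p0}):
  after c @ step 1: {p1}
  ✓ P
Executing c from Q (initial set {q0}):
  after c @ step 1: no successor for Q

NO — witness ⟨c⟩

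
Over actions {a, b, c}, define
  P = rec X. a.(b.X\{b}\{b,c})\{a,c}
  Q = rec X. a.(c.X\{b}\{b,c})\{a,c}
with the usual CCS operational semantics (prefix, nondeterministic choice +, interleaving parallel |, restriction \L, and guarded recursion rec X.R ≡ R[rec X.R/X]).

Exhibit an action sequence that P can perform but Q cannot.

Reachable graph of P (3 states):
  m0 = rec X. a.(b.X\{b}\{b,c})\{a,c} has moves ··a··> m1
  m1 = (b.(rec X. a.(b.X\{b}\{b,c})\{a,c})\{b}\{b,c})\{a,c} has moves ··b··> m2
  m2 = (rec X. a.(b.X\{b}\{b,c})\{a,c})\{b}\{b,c}\{a,c} has moves ·
Reachable graph of Q (2 states):
  n0 = rec X. a.(c.X\{b}\{b,c})\{a,c} has moves ··a··> n1
  n1 = (c.(rec X. a.(c.X\{b}\{b,c})\{a,c})\{b}\{b,c})\{a,c} has moves ·
Executing ab from P (initial set {m0}):
  after a @ step 1: {m1}
  after b @ step 2: {m2}
  ✓ P
Executing ab from Q (initial set {n0}):
  after a @ step 1: {n1}
  after b @ step 2: ∅  — Q cannot continue

ab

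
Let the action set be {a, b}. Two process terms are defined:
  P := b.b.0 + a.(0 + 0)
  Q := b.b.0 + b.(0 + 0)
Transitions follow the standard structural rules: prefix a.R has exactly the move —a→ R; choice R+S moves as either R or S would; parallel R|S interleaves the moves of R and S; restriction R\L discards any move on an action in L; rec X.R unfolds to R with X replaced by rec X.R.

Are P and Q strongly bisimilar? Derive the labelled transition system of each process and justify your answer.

not bisimilar

LTS(P): 4 reachable states
  m0 = b.b.0 + a.(0 + 0) ⊢ -a-> m1, -b-> m2
  m1 = 0 + 0 ⊢ ∅
  m2 = b.0 ⊢ -b-> m3
  m3 = 0 ⊢ ∅
LTS(Q): 4 reachable states
  n0 = b.b.0 + b.(0 + 0) ⊢ -b-> n1, -b-> n2
  n1 = 0 + 0 ⊢ ∅
  n2 = b.0 ⊢ -b-> n3
  n3 = 0 ⊢ ∅
Bisimilarity quotient blocks:
  B0 = {m0}
  B1 = {m1, m3, n1, n3}
  B2 = {m2, n2}
  B3 = {n0}
m0 ∈ B0, n0 ∈ B3 → different blocks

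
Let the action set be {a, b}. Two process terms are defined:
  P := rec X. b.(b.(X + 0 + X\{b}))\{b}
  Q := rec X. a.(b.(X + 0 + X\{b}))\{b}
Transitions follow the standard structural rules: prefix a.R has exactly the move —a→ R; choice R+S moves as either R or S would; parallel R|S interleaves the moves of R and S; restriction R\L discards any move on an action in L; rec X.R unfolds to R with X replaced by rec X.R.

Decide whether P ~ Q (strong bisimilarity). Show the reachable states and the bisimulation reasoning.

P's transition system — 2 states:
  m0 = rec X. b.(b.(X + 0 + X\{b}))\{b} → -b-> m1
  m1 = (b.((rec X. b.(b.(X + 0 + X\{b}))\{b}) + 0 + (rec X. b.(b.(X + 0 + X\{b}))\{b})\{b}))\{b} → deadlocked
Q's transition system — 2 states:
  n0 = rec X. a.(b.(X + 0 + X\{b}))\{b} → -a-> n1
  n1 = (b.((rec X. a.(b.(X + 0 + X\{b}))\{b}) + 0 + (rec X. a.(b.(X + 0 + X\{b}))\{b})\{b}))\{b} → deadlocked
Partition-refinement fixed point:
  B0 = {m0}
  B1 = {m1, n1}
  B2 = {n0}
m0 ∈ B0, n0 ∈ B2 → different blocks

P ≁ Q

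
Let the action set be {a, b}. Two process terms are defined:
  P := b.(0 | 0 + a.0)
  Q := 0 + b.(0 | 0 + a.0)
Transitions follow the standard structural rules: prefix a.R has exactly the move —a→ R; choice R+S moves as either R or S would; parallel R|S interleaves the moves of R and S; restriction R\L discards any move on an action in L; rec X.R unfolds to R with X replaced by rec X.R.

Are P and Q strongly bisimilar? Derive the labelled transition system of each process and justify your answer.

P's transition system — 3 states:
  u0 = b.(0 | 0 + a.0) | ··b··> u1
  u1 = 0 | 0 + a.0 | ··a··> u2
  u2 = 0 | deadlocked
Q's transition system — 3 states:
  v0 = 0 + b.(0 | 0 + a.0) | ··b··> v1
  v1 = 0 | 0 + a.0 | ··a··> v2
  v2 = 0 | deadlocked
Bisimilarity quotient blocks:
  B0 = {u0, v0}
  B1 = {u1, v1}
  B2 = {u2, v2}
u0 ∈ B0, v0 ∈ B0 → same block

P ~ Q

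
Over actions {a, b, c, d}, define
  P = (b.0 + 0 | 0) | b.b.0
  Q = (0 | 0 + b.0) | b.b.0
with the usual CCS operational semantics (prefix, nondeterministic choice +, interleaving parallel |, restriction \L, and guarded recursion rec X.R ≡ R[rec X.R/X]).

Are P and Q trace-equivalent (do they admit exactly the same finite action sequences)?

trace-equivalent

P's transition system — 6 states:
  s0 = (b.0 + 0 | 0) | b.b.0 | --b--▸ s1, --b--▸ s2
  s1 = (b.0 + 0 | 0) | b.0 | --b--▸ s3, --b--▸ s4
  s2 = 0 | b.b.0 | --b--▸ s4
  s3 = (b.0 + 0 | 0) | 0 | --b--▸ s5
  s4 = 0 | b.0 | --b--▸ s5
  s5 = 0 | 0 | (no moves)
Q's transition system — 6 states:
  t0 = (0 | 0 + b.0) | b.b.0 | --b--▸ t1, --b--▸ t2
  t1 = (0 | 0 + b.0) | b.0 | --b--▸ t3, --b--▸ t4
  t2 = 0 | b.b.0 | --b--▸ t4
  t3 = (0 | 0 + b.0) | 0 | --b--▸ t5
  t4 = 0 | b.0 | --b--▸ t5
  t5 = 0 | 0 | (no moves)
Bisimilarity quotient blocks:
  B0 = {s0, t0}
  B1 = {s1, s2, t1, t2}
  B2 = {s3, s4, t3, t4}
  B3 = {s5, t5}
s0 ∈ B0, t0 ∈ B0 → same block
Bisimilar ⇒ trace-equivalent.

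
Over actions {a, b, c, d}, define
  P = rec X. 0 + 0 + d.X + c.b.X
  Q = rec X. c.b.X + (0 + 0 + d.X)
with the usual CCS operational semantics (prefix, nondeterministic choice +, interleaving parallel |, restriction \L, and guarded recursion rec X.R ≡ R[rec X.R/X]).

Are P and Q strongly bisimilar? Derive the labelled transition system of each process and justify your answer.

P ~ Q

LTS(P): 2 reachable states
  s0 = rec X. 0 + 0 + d.X + c.b.X → —c→ s1, —d→ s0
  s1 = b.(rec X. 0 + 0 + d.X + c.b.X) → —b→ s0
LTS(Q): 2 reachable states
  t0 = rec X. c.b.X + (0 + 0 + d.X) → —c→ t1, —d→ t0
  t1 = b.(rec X. c.b.X + (0 + 0 + d.X)) → —b→ t0
Bisimilarity quotient blocks:
  B0 = {s0, t0}
  B1 = {s1, t1}
s0 ∈ B0, t0 ∈ B0 → same block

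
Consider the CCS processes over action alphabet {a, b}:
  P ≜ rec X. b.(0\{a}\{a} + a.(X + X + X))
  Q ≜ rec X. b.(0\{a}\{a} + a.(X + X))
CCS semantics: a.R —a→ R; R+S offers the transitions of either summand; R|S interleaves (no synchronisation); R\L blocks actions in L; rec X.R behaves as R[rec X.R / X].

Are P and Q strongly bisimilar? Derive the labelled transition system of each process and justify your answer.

YES

Reachable graph of P (3 states):
  m0 = rec X. b.(0\{a}\{a} + a.(X + X + X)) | =b=> m1
  m1 = 0\{a}\{a} + a.((rec X. b.(0\{a}\{a} + a.(X + X + X))) + (rec X. b.(0\{a}\{a} + a.(X + X + X))) + (rec X. b.(0\{a}\{a} + a.(X + X + X)))) | =a=> m2
  m2 = (rec X. b.(0\{a}\{a} + a.(X + X + X))) + (rec X. b.(0\{a}\{a} + a.(X + X + X))) + (rec X. b.(0\{a}\{a} + a.(X + X + X))) | =b=> m1
Reachable graph of Q (3 states):
  n0 = rec X. b.(0\{a}\{a} + a.(X + X)) | =b=> n1
  n1 = 0\{a}\{a} + a.((rec X. b.(0\{a}\{a} + a.(X + X))) + (rec X. b.(0\{a}\{a} + a.(X + X)))) | =a=> n2
  n2 = (rec X. b.(0\{a}\{a} + a.(X + X))) + (rec X. b.(0\{a}\{a} + a.(X + X))) | =b=> n1
Bisimilarity quotient blocks:
  B0 = {m0, m2, n0, n2}
  B1 = {m1, n1}
m0 ∈ B0, n0 ∈ B0 → same block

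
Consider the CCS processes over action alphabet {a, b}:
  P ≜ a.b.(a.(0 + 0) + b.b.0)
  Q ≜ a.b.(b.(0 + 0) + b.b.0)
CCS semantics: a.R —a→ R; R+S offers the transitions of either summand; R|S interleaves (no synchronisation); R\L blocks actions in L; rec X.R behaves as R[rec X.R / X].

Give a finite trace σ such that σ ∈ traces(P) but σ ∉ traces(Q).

LTS(P): 6 reachable states
  m0 = a.b.(a.(0 + 0) + b.b.0) :: -a-> m1
  m1 = b.(a.(0 + 0) + b.b.0) :: -b-> m2
  m2 = a.(0 + 0) + b.b.0 :: -a-> m3, -b-> m4
  m3 = 0 + 0 :: ·
  m4 = b.0 :: -b-> m5
  m5 = 0 :: ·
LTS(Q): 6 reachable states
  n0 = a.b.(b.(0 + 0) + b.b.0) :: -a-> n1
  n1 = b.(b.(0 + 0) + b.b.0) :: -b-> n2
  n2 = b.(0 + 0) + b.b.0 :: -b-> n3, -b-> n4
  n3 = 0 + 0 :: ·
  n4 = b.0 :: -b-> n5
  n5 = 0 :: ·
Trace ⟨aba⟩ through P, begin at {m0}:
  step 1 (a): {m1}
  step 2 (b): {m2}
  step 3 (a): {m3}
  P completes σ.
Trace ⟨aba⟩ through Q, begin at {n0}:
  step 1 (a): {n1}
  step 2 (b): {n2}
  step 3 (a): ∅  — Q cannot continue

aba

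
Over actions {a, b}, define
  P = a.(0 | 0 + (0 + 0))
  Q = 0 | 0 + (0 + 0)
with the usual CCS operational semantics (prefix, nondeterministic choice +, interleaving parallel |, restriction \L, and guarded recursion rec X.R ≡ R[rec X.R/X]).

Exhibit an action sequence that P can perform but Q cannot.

a

LTS(P): 2 reachable states
  m0 = a.(0 | 0 + (0 + 0)) :: --a--▸ m1
  m1 = 0 | 0 + (0 + 0) :: (no moves)
LTS(Q): 1 reachable states
  n0 = 0 | 0 + (0 + 0) :: (no moves)
Trace ⟨a⟩ through P, begin at {m0}:
  step 1 (a): {m1}
  ✓ P
Trace ⟨a⟩ through Q, begin at {n0}:
  step 1 (a): ∅ (Q stuck)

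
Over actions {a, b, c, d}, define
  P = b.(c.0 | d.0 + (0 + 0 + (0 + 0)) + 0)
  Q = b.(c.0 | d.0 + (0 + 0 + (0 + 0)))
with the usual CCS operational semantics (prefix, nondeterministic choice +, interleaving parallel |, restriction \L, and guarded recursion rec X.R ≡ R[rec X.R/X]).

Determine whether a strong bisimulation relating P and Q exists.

P's transition system — 5 states:
  p0 = b.(c.0 | d.0 + (0 + 0 + (0 + 0)) + 0) | —b→ p1
  p1 = c.0 | d.0 + (0 + 0 + (0 + 0)) + 0 | —c→ p2, —d→ p3
  p2 = 0 | d.0 | —d→ p4
  p3 = c.0 | 0 | —c→ p4
  p4 = 0 | 0 | ·
Q's transition system — 5 states:
  q0 = b.(c.0 | d.0 + (0 + 0 + (0 + 0))) | —b→ q1
  q1 = c.0 | d.0 + (0 + 0 + (0 + 0)) | —c→ q2, —d→ q3
  q2 = 0 | d.0 | —d→ q4
  q3 = c.0 | 0 | —c→ q4
  q4 = 0 | 0 | ·
Coarsest stable partition (strong bisimilarity classes):
  B0 = {p0, q0}
  B1 = {p1, q1}
  B2 = {p3, q3}
  B3 = {p4, q4}
  B4 = {p2, q2}
p0 ∈ B0, q0 ∈ B0 → same block

bisimilar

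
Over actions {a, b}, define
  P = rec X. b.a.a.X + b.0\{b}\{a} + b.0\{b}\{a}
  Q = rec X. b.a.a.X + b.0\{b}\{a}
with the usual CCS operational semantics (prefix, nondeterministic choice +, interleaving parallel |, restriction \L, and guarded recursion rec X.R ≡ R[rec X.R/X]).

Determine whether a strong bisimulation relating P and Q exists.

LTS(P): 4 reachable states
  u0 = rec X. b.a.a.X + b.0\{b}\{a} + b.0\{b}\{a} ⊢ =b=> u1, =b=> u2
  u1 = 0\{b}\{a} ⊢ stopped
  u2 = a.a.(rec X. b.a.a.X + b.0\{b}\{a} + b.0\{b}\{a}) ⊢ =a=> u3
  u3 = a.(rec X. b.a.a.X + b.0\{b}\{a} + b.0\{b}\{a}) ⊢ =a=> u0
LTS(Q): 4 reachable states
  v0 = rec X. b.a.a.X + b.0\{b}\{a} ⊢ =b=> v1, =b=> v2
  v1 = 0\{b}\{a} ⊢ stopped
  v2 = a.a.(rec X. b.a.a.X + b.0\{b}\{a}) ⊢ =a=> v3
  v3 = a.(rec X. b.a.a.X + b.0\{b}\{a}) ⊢ =a=> v0
Bisimilarity quotient blocks:
  B0 = {u0, v0}
  B1 = {u2, v2}
  B2 = {u3, v3}
  B3 = {u1, v1}
u0 ∈ B0, v0 ∈ B0 → same block

bisimilar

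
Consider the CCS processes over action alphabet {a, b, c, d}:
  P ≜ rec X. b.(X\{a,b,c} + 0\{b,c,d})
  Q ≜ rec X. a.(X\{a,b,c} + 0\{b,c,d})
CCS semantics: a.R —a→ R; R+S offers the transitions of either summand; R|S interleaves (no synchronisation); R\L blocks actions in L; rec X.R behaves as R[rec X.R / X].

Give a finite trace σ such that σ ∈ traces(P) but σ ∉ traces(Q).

LTS(P): 2 reachable states
  u0 = rec X. b.(X\{a,b,c} + 0\{b,c,d}) ⊢ -b-> u1
  u1 = (rec X. b.(X\{a,b,c} + 0\{b,c,d}))\{a,b,c} + 0\{b,c,d} ⊢ deadlocked
LTS(Q): 2 reachable states
  v0 = rec X. a.(X\{a,b,c} + 0\{b,c,d}) ⊢ -a-> v1
  v1 = (rec X. a.(X\{a,b,c} + 0\{b,c,d}))\{a,b,c} + 0\{b,c,d} ⊢ deadlocked
Trace ⟨b⟩ through P, begin at {u0}:
  step 1 (b): {u1}
  P completes σ.
Trace ⟨b⟩ through Q, begin at {v0}:
  step 1 (b): ∅  — Q cannot continue

b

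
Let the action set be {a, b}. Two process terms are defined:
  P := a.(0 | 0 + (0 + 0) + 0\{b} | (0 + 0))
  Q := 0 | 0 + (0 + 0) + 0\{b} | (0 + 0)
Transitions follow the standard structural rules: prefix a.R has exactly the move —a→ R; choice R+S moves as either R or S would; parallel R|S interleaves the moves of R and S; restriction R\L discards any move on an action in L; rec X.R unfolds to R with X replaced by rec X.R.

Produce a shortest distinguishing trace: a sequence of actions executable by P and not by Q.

Reachable graph of P (2 states):
  s0 = a.(0 | 0 + (0 + 0) + 0\{b} | (0 + 0)) :: =a=> s1
  s1 = 0 | 0 + (0 + 0) + 0\{b} | (0 + 0) :: deadlocked
Reachable graph of Q (1 states):
  t0 = 0 | 0 + (0 + 0) + 0\{b} | (0 + 0) :: deadlocked
Executing a from P (initial set {s0}):
  after a @ step 1: {s1}
  P completes σ.
Executing a from Q (initial set {t0}):
  after a @ step 1: ∅ (Q stuck)

a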